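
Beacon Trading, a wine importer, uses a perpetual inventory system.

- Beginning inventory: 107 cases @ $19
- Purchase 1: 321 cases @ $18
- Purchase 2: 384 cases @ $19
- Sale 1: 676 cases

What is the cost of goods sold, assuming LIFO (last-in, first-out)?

COGS = $12,552

Sale 1 (676) [LIFO — newest first]: 384 @ $19 + 292 @ $18 = $12,552
Ending inventory: 107 @ $19 + 29 @ $18 = $2,555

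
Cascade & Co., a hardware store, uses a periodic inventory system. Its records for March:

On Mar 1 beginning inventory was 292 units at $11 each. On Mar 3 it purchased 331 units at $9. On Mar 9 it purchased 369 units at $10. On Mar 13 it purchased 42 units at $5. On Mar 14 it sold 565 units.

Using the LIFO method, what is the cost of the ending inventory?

Ending inventory = $4,805

Mar 14, 565 sold [LIFO — newest first]: 42 @ $5 + 369 @ $10 + 154 @ $9 = $5,286
Ending inventory: 292 @ $11 + 177 @ $9 = $4,805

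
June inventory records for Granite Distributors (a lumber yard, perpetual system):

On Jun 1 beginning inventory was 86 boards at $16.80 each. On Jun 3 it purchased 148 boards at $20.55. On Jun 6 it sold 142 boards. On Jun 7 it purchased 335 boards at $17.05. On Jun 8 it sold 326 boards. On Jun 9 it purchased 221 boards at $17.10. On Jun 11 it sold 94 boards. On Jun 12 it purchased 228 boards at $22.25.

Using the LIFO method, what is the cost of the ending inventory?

Jun 6, 142 sold [LIFO — newest first]: 142 @ $20.55 = $2,918.10
Jun 8, 326 sold [LIFO — newest first]: 326 @ $17.05 = $5,558.30
Jun 11, 94 sold [LIFO — newest first]: 94 @ $17.10 = $1,607.40
Total COGS = $2,918.10 + $5,558.30 + $1,607.40 = $10,083.80
Ending inventory: 86 @ $16.80 + 6 @ $20.55 + 9 @ $17.05 + 127 @ $17.10 + 228 @ $22.25 = $8,966.25
Check: goods available $19,050.05 = COGS $10,083.80 + ending $8,966.25

Ending inventory = $8,966.25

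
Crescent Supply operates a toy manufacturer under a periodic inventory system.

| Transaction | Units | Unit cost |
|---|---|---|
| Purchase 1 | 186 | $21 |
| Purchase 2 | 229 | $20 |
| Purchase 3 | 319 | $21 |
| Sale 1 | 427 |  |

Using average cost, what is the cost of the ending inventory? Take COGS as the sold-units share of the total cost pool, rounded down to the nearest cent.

Ending inventory = $6,351.22

Sale 1, sell 427: 427/734 × $15,185.00 → $8,833.78
Ending inventory (cost pool remaining) = $6,351.22
Check: goods available $15,185.00 = COGS $8,833.78 + ending $6,351.22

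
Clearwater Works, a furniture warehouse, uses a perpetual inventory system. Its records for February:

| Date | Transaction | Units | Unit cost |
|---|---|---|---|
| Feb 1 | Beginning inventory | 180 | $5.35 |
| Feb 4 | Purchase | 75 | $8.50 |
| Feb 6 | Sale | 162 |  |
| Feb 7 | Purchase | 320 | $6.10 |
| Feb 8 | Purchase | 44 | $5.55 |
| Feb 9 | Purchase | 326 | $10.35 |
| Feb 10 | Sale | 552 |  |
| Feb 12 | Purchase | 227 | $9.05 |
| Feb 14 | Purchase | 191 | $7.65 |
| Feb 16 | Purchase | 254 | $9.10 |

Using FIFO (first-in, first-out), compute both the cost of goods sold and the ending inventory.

COGS = $4,779.95; ending inventory = $8,217.75

Feb 6, 162 sold [FIFO — oldest first]: 162 @ $5.35 = $866.70
Feb 10, 552 sold [FIFO — oldest first]: 18 @ $5.35 + 75 @ $8.50 + 320 @ $6.10 + 44 @ $5.55 + 95 @ $10.35 = $3,913.25
Total COGS = $866.70 + $3,913.25 = $4,779.95
Ending inventory: 231 @ $10.35 + 227 @ $9.05 + 191 @ $7.65 + 254 @ $9.10 = $8,217.75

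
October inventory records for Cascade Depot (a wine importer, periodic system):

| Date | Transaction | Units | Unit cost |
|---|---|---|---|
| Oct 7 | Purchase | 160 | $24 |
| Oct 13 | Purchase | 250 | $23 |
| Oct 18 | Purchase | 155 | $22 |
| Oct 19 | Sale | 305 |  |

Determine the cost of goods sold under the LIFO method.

COGS = $6,860

Oct 19, 305 sold [LIFO — newest first]: 155 @ $22 + 150 @ $23 = $6,860
Ending inventory: 160 @ $24 + 100 @ $23 = $6,140
Check: goods available $13,000 = COGS $6,860 + ending $6,140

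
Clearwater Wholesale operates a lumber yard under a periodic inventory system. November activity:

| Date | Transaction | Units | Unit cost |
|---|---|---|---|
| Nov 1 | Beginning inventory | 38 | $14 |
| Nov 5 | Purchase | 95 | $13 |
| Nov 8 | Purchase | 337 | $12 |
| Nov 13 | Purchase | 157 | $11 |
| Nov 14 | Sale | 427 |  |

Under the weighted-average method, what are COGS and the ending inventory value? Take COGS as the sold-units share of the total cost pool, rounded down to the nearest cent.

COGS = $5,133.53; ending inventory = $2,404.47

Nov 14, sell 427: 427/627 × $7,538.00 → $5,133.53
Ending inventory (cost pool remaining) = $2,404.47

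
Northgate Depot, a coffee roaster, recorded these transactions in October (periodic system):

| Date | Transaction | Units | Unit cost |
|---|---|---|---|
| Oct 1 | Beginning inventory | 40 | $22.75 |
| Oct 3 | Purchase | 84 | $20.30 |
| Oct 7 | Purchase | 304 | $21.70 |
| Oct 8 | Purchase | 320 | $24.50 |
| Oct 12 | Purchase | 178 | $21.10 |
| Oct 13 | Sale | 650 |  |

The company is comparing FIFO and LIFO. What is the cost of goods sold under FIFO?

COGS = $14,651.00

FIFO COGS: 40 @ $22.75 + 84 @ $20.30 + 304 @ $21.70 + 222 @ $24.50 = $14,651.00
LIFO COGS: 178 @ $21.10 + 320 @ $24.50 + 152 @ $21.70 = $14,894.20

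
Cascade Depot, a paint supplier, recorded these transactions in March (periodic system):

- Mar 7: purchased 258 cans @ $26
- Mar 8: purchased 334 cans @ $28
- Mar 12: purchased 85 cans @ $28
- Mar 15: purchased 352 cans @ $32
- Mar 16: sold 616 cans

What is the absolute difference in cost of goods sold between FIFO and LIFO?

FIFO COGS: 258 @ $26 + 334 @ $28 + 24 @ $28 = $16,732
LIFO COGS: 352 @ $32 + 85 @ $28 + 179 @ $28 = $18,656
Difference = |$16,732 − $18,656| = $1,924

$1,924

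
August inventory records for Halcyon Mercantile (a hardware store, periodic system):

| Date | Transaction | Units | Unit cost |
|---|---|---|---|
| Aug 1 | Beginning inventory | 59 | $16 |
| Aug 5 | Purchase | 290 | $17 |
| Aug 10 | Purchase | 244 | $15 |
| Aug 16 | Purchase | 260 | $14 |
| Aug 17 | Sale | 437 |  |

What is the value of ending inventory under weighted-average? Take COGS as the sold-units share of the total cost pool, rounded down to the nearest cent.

Aug 17, sell 437: 437/853 × $13,174.00 → $6,749.16
Ending inventory (cost pool remaining) = $6,424.84

Ending inventory = $6,424.84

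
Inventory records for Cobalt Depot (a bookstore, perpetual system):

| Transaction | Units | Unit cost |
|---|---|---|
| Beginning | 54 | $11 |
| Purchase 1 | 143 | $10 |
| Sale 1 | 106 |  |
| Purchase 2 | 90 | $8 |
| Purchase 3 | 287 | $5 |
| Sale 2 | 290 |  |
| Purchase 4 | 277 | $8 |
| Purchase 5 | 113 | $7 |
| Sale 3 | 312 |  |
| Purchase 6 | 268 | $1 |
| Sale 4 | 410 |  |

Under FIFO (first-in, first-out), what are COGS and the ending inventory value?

COGS = $7,340; ending inventory = $114

Sale 1 (106) [FIFO — oldest first]: 54 @ $11 + 52 @ $10 = $1,114
Sale 2 (290) [FIFO — oldest first]: 91 @ $10 + 90 @ $8 + 109 @ $5 = $2,175
Sale 3 (312) [FIFO — oldest first]: 178 @ $5 + 134 @ $8 = $1,962
Sale 4 (410) [FIFO — oldest first]: 143 @ $8 + 113 @ $7 + 154 @ $1 = $2,089
Total COGS = $1,114 + $2,175 + $1,962 + $2,089 = $7,340
Ending inventory: 114 @ $1 = $114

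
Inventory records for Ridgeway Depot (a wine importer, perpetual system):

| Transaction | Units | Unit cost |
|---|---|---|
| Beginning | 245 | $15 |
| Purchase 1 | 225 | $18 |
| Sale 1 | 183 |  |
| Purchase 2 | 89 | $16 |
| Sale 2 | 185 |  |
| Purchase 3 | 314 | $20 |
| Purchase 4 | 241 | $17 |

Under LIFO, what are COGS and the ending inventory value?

Sale 1 (183) [LIFO — newest first]: 183 @ $18 = $3,294
Sale 2 (185) [LIFO — newest first]: 89 @ $16 + 42 @ $18 + 54 @ $15 = $2,990
Total COGS = $3,294 + $2,990 = $6,284
Ending inventory: 191 @ $15 + 314 @ $20 + 241 @ $17 = $13,242
Check: goods available $19,526 = COGS $6,284 + ending $13,242

COGS = $6,284; ending inventory = $13,242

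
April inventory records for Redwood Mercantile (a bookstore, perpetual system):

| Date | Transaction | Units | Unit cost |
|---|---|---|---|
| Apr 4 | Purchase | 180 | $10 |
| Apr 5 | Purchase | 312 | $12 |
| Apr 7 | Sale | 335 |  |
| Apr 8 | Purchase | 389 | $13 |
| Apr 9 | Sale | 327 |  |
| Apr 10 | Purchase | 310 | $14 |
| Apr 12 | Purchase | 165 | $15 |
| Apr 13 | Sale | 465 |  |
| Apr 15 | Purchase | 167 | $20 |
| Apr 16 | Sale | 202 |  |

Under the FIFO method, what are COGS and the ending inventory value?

Apr 7, 335 sold [FIFO — oldest first]: 180 @ $10 + 155 @ $12 = $3,660
Apr 9, 327 sold [FIFO — oldest first]: 157 @ $12 + 170 @ $13 = $4,094
Apr 13, 465 sold [FIFO — oldest first]: 219 @ $13 + 246 @ $14 = $6,291
Apr 16, 202 sold [FIFO — oldest first]: 64 @ $14 + 138 @ $15 = $2,966
Total COGS = $3,660 + $4,094 + $6,291 + $2,966 = $17,011
Ending inventory: 27 @ $15 + 167 @ $20 = $3,745

COGS = $17,011; ending inventory = $3,745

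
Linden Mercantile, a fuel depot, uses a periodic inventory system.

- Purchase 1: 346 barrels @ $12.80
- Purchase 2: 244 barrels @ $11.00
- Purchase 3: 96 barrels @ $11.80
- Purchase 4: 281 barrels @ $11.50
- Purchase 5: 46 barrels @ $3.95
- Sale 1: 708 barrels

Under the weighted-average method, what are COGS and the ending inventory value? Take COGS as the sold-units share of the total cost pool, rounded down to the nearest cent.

Sale 1, sell 708: 708/1013 × $11,658.80 → $8,148.49
Ending inventory (cost pool remaining) = $3,510.31

COGS = $8,148.49; ending inventory = $3,510.31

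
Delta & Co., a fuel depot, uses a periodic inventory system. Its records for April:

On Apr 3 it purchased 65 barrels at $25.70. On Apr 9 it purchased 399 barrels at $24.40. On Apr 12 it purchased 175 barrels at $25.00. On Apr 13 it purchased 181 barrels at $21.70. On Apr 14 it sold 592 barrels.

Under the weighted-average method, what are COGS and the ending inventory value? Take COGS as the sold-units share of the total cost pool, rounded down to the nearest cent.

COGS = $14,228.79; ending inventory = $5,480.01

Apr 14, sell 592: 592/820 × $19,708.80 → $14,228.79
Ending inventory (cost pool remaining) = $5,480.01
Check: goods available $19,708.80 = COGS $14,228.79 + ending $5,480.01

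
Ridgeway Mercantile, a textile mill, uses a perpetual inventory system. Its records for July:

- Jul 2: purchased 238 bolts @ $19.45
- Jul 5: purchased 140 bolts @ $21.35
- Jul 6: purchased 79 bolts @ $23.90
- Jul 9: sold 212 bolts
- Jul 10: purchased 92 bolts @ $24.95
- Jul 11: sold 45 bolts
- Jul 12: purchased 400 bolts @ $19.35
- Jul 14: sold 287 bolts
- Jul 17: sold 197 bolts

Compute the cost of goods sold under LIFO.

COGS = $15,496.00

Jul 9, 212 sold [LIFO — newest first]: 79 @ $23.90 + 133 @ $21.35 = $4,727.65
Jul 11, 45 sold [LIFO — newest first]: 45 @ $24.95 = $1,122.75
Jul 14, 287 sold [LIFO — newest first]: 287 @ $19.35 = $5,553.45
Jul 17, 197 sold [LIFO — newest first]: 113 @ $19.35 + 47 @ $24.95 + 7 @ $21.35 + 30 @ $19.45 = $4,092.15
Total COGS = $4,727.65 + $1,122.75 + $5,553.45 + $4,092.15 = $15,496.00
Ending inventory: 208 @ $19.45 = $4,045.60
Check: goods available $19,541.60 = COGS $15,496.00 + ending $4,045.60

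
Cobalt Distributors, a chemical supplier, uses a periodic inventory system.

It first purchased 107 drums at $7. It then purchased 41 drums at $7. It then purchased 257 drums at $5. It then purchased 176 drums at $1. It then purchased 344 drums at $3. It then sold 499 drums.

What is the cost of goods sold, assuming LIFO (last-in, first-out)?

COGS = $1,187

Sale 1 (499) [LIFO — newest first]: 344 @ $3 + 155 @ $1 = $1,187
Ending inventory: 107 @ $7 + 41 @ $7 + 257 @ $5 + 21 @ $1 = $2,342
Check: goods available $3,529 = COGS $1,187 + ending $2,342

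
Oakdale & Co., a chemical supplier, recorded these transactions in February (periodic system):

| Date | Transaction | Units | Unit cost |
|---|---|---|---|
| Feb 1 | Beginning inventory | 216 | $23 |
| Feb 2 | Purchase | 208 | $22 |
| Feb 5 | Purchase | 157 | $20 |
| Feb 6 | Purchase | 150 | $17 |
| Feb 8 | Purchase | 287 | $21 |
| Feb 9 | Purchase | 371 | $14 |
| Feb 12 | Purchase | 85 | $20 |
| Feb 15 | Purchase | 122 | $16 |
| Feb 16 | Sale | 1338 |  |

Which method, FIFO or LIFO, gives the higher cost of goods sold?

FIFO

FIFO COGS: 216 @ $23 + 208 @ $22 + 157 @ $20 + 150 @ $17 + 287 @ $21 + 320 @ $14 = $25,741
LIFO COGS: 122 @ $16 + 85 @ $20 + 371 @ $14 + 287 @ $21 + 150 @ $17 + 157 @ $20 + 166 @ $22 = $24,215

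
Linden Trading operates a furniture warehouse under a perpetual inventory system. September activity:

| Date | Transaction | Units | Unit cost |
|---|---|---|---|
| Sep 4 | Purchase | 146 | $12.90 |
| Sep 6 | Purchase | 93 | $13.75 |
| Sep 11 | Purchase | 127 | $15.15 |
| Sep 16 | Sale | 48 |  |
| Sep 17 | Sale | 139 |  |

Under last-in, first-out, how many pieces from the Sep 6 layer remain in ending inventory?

33

Sep 16, 48 sold [LIFO — newest first]: 48 @ $15.15 = $727.20
Sep 17, 139 sold [LIFO — newest first]: 79 @ $15.15 + 60 @ $13.75 = $2,021.85
Total COGS = $727.20 + $2,021.85 = $2,749.05
Ending inventory: 146 @ $12.90 + 33 @ $13.75 = $2,337.15
Check: goods available $5,086.20 = COGS $2,749.05 + ending $2,337.15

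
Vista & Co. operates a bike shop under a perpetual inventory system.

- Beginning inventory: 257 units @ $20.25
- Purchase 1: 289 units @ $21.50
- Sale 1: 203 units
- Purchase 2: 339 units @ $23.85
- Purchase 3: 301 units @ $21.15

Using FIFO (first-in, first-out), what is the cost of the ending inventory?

Ending inventory = $21,758.30

Sale 1 (203) [FIFO — oldest first]: 203 @ $20.25 = $4,110.75
Ending inventory: 54 @ $20.25 + 289 @ $21.50 + 339 @ $23.85 + 301 @ $21.15 = $21,758.30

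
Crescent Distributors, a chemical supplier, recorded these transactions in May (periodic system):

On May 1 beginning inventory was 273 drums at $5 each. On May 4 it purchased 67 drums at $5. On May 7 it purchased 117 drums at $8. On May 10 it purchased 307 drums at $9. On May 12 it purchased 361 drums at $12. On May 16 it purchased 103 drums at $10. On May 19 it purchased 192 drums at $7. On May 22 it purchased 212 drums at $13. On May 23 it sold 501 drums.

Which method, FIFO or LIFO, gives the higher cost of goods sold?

FIFO COGS: 273 @ $5 + 67 @ $5 + 117 @ $8 + 44 @ $9 = $3,032
LIFO COGS: 212 @ $13 + 192 @ $7 + 97 @ $10 = $5,070

LIFO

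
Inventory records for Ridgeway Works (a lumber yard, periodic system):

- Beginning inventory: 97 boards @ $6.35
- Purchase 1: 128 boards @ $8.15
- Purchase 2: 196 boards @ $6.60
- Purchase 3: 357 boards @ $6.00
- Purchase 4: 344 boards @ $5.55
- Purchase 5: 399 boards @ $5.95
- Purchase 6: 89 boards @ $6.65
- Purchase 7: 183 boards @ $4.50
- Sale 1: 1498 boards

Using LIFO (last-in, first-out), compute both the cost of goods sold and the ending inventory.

Sale 1 (1498) [LIFO — newest first]: 183 @ $4.50 + 89 @ $6.65 + 399 @ $5.95 + 344 @ $5.55 + 357 @ $6.00 + 126 @ $6.60 = $8,672.20
Ending inventory: 97 @ $6.35 + 128 @ $8.15 + 70 @ $6.60 = $2,121.15

COGS = $8,672.20; ending inventory = $2,121.15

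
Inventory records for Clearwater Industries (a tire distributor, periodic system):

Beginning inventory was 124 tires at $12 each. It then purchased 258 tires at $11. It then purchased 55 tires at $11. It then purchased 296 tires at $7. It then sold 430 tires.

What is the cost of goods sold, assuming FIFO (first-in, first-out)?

Sale 1 (430) [FIFO — oldest first]: 124 @ $12 + 258 @ $11 + 48 @ $11 = $4,854
Ending inventory: 7 @ $11 + 296 @ $7 = $2,149

COGS = $4,854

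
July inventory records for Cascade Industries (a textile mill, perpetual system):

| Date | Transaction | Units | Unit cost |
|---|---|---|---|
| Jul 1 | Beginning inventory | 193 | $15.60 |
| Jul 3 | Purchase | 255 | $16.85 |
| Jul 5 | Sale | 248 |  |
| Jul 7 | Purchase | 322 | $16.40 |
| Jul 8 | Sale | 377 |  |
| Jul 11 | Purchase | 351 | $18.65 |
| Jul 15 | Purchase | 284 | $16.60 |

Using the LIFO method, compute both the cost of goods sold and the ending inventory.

COGS = $10,326.35; ending inventory = $13,522.55

Jul 5, 248 sold [LIFO — newest first]: 248 @ $16.85 = $4,178.80
Jul 8, 377 sold [LIFO — newest first]: 322 @ $16.40 + 7 @ $16.85 + 48 @ $15.60 = $6,147.55
Total COGS = $4,178.80 + $6,147.55 = $10,326.35
Ending inventory: 145 @ $15.60 + 351 @ $18.65 + 284 @ $16.60 = $13,522.55
Check: goods available $23,848.90 = COGS $10,326.35 + ending $13,522.55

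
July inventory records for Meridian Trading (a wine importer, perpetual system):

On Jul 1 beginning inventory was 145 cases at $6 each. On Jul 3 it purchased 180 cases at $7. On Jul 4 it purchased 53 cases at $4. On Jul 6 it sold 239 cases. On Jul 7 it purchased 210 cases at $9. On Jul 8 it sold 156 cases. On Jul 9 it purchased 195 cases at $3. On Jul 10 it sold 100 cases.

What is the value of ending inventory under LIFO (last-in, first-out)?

Ending inventory = $1,605

Jul 6, 239 sold [LIFO — newest first]: 53 @ $4 + 180 @ $7 + 6 @ $6 = $1,508
Jul 8, 156 sold [LIFO — newest first]: 156 @ $9 = $1,404
Jul 10, 100 sold [LIFO — newest first]: 100 @ $3 = $300
Total COGS = $1,508 + $1,404 + $300 = $3,212
Ending inventory: 139 @ $6 + 54 @ $9 + 95 @ $3 = $1,605
Check: goods available $4,817 = COGS $3,212 + ending $1,605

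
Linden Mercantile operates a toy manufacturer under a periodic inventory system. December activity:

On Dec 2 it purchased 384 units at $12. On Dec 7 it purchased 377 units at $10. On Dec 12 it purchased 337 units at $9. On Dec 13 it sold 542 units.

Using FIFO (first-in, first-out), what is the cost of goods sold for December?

Dec 13, 542 sold [FIFO — oldest first]: 384 @ $12 + 158 @ $10 = $6,188
Ending inventory: 219 @ $10 + 337 @ $9 = $5,223
Check: goods available $11,411 = COGS $6,188 + ending $5,223

COGS = $6,188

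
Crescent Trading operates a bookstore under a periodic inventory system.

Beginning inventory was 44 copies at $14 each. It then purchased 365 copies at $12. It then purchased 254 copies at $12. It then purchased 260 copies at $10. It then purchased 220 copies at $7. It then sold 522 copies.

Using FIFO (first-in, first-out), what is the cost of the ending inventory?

Ending inventory = $5,832

Sale 1 (522) [FIFO — oldest first]: 44 @ $14 + 365 @ $12 + 113 @ $12 = $6,352
Ending inventory: 141 @ $12 + 260 @ $10 + 220 @ $7 = $5,832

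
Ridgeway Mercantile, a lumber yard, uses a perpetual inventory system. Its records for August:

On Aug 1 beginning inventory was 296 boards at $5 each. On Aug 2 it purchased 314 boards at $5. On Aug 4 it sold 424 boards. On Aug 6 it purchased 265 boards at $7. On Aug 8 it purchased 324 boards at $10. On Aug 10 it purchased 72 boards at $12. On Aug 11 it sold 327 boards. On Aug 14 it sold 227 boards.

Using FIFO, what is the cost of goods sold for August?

COGS = $5,935

Aug 4, 424 sold [FIFO — oldest first]: 296 @ $5 + 128 @ $5 = $2,120
Aug 11, 327 sold [FIFO — oldest first]: 186 @ $5 + 141 @ $7 = $1,917
Aug 14, 227 sold [FIFO — oldest first]: 124 @ $7 + 103 @ $10 = $1,898
Total COGS = $2,120 + $1,917 + $1,898 = $5,935
Ending inventory: 221 @ $10 + 72 @ $12 = $3,074
Check: goods available $9,009 = COGS $5,935 + ending $3,074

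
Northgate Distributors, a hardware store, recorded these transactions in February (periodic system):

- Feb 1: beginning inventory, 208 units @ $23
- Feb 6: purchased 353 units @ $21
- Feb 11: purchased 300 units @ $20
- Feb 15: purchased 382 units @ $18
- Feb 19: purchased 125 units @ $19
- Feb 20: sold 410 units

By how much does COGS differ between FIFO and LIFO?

FIFO COGS: 208 @ $23 + 202 @ $21 = $9,026
LIFO COGS: 125 @ $19 + 285 @ $18 = $7,505
Difference = |$9,026 − $7,505| = $1,521

$1,521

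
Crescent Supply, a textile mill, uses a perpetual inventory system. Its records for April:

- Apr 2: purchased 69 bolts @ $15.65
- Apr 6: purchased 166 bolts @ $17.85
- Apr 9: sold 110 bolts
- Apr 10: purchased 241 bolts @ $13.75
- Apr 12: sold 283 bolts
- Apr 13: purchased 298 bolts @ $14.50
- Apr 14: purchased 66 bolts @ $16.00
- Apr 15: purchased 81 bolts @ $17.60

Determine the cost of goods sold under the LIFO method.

COGS = $6,026.95

Apr 9, 110 sold [LIFO — newest first]: 110 @ $17.85 = $1,963.50
Apr 12, 283 sold [LIFO — newest first]: 241 @ $13.75 + 42 @ $17.85 = $4,063.45
Total COGS = $1,963.50 + $4,063.45 = $6,026.95
Ending inventory: 69 @ $15.65 + 14 @ $17.85 + 298 @ $14.50 + 66 @ $16.00 + 81 @ $17.60 = $8,132.35
Check: goods available $14,159.30 = COGS $6,026.95 + ending $8,132.35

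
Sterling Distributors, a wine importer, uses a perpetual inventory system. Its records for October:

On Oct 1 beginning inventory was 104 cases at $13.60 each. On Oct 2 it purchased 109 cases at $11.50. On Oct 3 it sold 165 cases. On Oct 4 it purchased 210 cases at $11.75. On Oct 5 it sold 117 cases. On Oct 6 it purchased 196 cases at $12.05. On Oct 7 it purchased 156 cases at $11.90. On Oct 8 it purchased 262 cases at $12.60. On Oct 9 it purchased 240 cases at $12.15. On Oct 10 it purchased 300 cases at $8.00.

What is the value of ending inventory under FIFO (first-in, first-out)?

Ending inventory = $14,492.15

Oct 3, 165 sold [FIFO — oldest first]: 104 @ $13.60 + 61 @ $11.50 = $2,115.90
Oct 5, 117 sold [FIFO — oldest first]: 48 @ $11.50 + 69 @ $11.75 = $1,362.75
Total COGS = $2,115.90 + $1,362.75 = $3,478.65
Ending inventory: 141 @ $11.75 + 196 @ $12.05 + 156 @ $11.90 + 262 @ $12.60 + 240 @ $12.15 + 300 @ $8.00 = $14,492.15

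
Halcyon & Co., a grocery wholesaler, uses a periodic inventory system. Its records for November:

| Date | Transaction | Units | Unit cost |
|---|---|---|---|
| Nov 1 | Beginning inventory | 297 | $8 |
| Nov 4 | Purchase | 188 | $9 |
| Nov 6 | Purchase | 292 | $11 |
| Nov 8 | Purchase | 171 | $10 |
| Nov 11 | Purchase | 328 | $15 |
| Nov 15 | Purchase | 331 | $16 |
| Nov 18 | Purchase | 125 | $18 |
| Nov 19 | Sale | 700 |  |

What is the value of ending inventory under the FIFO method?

Nov 19, 700 sold [FIFO — oldest first]: 297 @ $8 + 188 @ $9 + 215 @ $11 = $6,433
Ending inventory: 77 @ $11 + 171 @ $10 + 328 @ $15 + 331 @ $16 + 125 @ $18 = $15,023
Check: goods available $21,456 = COGS $6,433 + ending $15,023

Ending inventory = $15,023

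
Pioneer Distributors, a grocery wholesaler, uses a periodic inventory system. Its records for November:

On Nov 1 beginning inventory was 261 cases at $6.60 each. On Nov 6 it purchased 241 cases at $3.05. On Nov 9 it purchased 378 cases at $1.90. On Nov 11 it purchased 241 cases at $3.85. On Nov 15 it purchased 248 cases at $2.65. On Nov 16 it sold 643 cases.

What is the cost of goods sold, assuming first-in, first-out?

COGS = $2,725.55

Nov 16, 643 sold [FIFO — oldest first]: 261 @ $6.60 + 241 @ $3.05 + 141 @ $1.90 = $2,725.55
Ending inventory: 237 @ $1.90 + 241 @ $3.85 + 248 @ $2.65 = $2,035.35
Check: goods available $4,760.90 = COGS $2,725.55 + ending $2,035.35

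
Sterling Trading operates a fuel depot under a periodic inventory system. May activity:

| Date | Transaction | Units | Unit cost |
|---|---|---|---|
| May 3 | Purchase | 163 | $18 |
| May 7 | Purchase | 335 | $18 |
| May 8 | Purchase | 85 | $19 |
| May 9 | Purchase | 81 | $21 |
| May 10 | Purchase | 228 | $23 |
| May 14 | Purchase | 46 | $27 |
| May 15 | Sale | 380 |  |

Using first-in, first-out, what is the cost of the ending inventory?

May 15, 380 sold [FIFO — oldest first]: 163 @ $18 + 217 @ $18 = $6,840
Ending inventory: 118 @ $18 + 85 @ $19 + 81 @ $21 + 228 @ $23 + 46 @ $27 = $11,926

Ending inventory = $11,926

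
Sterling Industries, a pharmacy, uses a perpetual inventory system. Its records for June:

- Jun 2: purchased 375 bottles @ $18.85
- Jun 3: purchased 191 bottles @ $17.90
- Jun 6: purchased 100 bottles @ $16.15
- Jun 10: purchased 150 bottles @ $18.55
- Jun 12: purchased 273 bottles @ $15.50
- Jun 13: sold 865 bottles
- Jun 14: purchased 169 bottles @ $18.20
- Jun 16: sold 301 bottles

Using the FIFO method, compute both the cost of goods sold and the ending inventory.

Jun 13, 865 sold [FIFO — oldest first]: 375 @ $18.85 + 191 @ $17.90 + 100 @ $16.15 + 150 @ $18.55 + 49 @ $15.50 = $15,644.65
Jun 16, 301 sold [FIFO — oldest first]: 224 @ $15.50 + 77 @ $18.20 = $4,873.40
Total COGS = $15,644.65 + $4,873.40 = $20,518.05
Ending inventory: 92 @ $18.20 = $1,674.40

COGS = $20,518.05; ending inventory = $1,674.40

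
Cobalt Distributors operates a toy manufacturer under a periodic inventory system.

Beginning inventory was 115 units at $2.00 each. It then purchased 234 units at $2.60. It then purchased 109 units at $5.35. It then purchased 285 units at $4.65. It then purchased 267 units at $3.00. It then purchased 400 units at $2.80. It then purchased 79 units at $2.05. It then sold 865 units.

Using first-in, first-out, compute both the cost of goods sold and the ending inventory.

Sale 1 (865) [FIFO — oldest first]: 115 @ $2.00 + 234 @ $2.60 + 109 @ $5.35 + 285 @ $4.65 + 122 @ $3.00 = $3,112.80
Ending inventory: 145 @ $3.00 + 400 @ $2.80 + 79 @ $2.05 = $1,716.95

COGS = $3,112.80; ending inventory = $1,716.95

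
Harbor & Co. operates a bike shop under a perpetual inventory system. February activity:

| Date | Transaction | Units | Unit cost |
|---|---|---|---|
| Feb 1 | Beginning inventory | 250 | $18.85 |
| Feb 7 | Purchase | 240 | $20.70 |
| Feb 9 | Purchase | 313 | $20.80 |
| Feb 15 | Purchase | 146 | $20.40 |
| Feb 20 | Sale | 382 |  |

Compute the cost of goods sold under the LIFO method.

Feb 20, 382 sold [LIFO — newest first]: 146 @ $20.40 + 236 @ $20.80 = $7,887.20
Ending inventory: 250 @ $18.85 + 240 @ $20.70 + 77 @ $20.80 = $11,282.10

COGS = $7,887.20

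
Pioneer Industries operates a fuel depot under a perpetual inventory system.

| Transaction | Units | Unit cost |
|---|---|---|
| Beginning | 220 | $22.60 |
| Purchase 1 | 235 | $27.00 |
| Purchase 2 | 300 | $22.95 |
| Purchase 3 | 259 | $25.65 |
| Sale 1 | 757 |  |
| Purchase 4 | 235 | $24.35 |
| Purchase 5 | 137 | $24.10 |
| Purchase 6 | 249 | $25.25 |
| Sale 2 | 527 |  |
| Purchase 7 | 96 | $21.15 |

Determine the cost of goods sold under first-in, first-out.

COGS = $31,411.10

Sale 1 (757) [FIFO — oldest first]: 220 @ $22.60 + 235 @ $27.00 + 300 @ $22.95 + 2 @ $25.65 = $18,253.30
Sale 2 (527) [FIFO — oldest first]: 257 @ $25.65 + 235 @ $24.35 + 35 @ $24.10 = $13,157.80
Total COGS = $18,253.30 + $13,157.80 = $31,411.10
Ending inventory: 102 @ $24.10 + 249 @ $25.25 + 96 @ $21.15 = $10,775.85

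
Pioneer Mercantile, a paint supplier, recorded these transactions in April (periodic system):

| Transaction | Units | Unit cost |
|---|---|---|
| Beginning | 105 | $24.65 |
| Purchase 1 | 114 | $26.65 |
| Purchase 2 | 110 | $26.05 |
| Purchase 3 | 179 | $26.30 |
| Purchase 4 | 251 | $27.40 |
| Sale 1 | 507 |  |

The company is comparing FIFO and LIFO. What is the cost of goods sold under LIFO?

COGS = $13,590.95

FIFO COGS: 105 @ $24.65 + 114 @ $26.65 + 110 @ $26.05 + 178 @ $26.30 = $13,173.25
LIFO COGS: 251 @ $27.40 + 179 @ $26.30 + 77 @ $26.05 = $13,590.95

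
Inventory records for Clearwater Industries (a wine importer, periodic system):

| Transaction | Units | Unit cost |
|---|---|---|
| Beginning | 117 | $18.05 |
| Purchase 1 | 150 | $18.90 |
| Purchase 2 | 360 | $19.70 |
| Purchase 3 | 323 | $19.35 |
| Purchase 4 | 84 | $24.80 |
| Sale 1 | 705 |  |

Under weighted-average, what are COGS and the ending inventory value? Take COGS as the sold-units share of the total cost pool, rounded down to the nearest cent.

COGS = $13,890.06; ending inventory = $6,482.04

Sale 1, sell 705: 705/1034 × $20,372.10 → $13,890.06
Ending inventory (cost pool remaining) = $6,482.04
Check: goods available $20,372.10 = COGS $13,890.06 + ending $6,482.04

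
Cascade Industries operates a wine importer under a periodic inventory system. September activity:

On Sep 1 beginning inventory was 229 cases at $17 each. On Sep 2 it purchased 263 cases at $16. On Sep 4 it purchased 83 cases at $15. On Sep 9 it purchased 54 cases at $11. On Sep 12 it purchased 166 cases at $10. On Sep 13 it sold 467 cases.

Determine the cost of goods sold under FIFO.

Sep 13, 467 sold [FIFO — oldest first]: 229 @ $17 + 238 @ $16 = $7,701
Ending inventory: 25 @ $16 + 83 @ $15 + 54 @ $11 + 166 @ $10 = $3,899

COGS = $7,701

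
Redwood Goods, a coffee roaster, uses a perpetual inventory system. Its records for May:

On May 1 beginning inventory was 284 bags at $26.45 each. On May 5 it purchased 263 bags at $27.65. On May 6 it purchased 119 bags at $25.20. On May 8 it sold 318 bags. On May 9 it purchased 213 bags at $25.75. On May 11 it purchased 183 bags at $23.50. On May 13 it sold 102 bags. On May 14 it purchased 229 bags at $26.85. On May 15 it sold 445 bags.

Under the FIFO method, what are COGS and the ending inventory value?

COGS = $22,906.80; ending inventory = $10,809.65

May 8, 318 sold [FIFO — oldest first]: 284 @ $26.45 + 34 @ $27.65 = $8,451.90
May 13, 102 sold [FIFO — oldest first]: 102 @ $27.65 = $2,820.30
May 15, 445 sold [FIFO — oldest first]: 127 @ $27.65 + 119 @ $25.20 + 199 @ $25.75 = $11,634.60
Total COGS = $8,451.90 + $2,820.30 + $11,634.60 = $22,906.80
Ending inventory: 14 @ $25.75 + 183 @ $23.50 + 229 @ $26.85 = $10,809.65
Check: goods available $33,716.45 = COGS $22,906.80 + ending $10,809.65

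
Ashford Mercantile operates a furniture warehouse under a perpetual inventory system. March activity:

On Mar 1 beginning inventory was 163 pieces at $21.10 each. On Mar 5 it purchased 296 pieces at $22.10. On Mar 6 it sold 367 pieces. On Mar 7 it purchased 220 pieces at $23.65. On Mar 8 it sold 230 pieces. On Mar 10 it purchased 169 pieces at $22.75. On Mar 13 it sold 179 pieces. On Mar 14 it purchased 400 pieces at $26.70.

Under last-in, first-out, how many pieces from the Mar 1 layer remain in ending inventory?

72

Mar 6, 367 sold [LIFO — newest first]: 296 @ $22.10 + 71 @ $21.10 = $8,039.70
Mar 8, 230 sold [LIFO — newest first]: 220 @ $23.65 + 10 @ $21.10 = $5,414.00
Mar 13, 179 sold [LIFO — newest first]: 169 @ $22.75 + 10 @ $21.10 = $4,055.75
Total COGS = $8,039.70 + $5,414.00 + $4,055.75 = $17,509.45
Ending inventory: 72 @ $21.10 + 400 @ $26.70 = $12,199.20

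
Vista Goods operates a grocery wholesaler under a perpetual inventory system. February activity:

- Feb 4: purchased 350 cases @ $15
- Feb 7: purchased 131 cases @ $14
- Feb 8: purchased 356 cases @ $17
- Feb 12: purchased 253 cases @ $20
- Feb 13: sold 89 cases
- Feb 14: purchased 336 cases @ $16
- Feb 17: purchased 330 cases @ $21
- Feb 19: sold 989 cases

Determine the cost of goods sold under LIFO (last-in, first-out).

Feb 13, 89 sold [LIFO — newest first]: 89 @ $20 = $1,780
Feb 19, 989 sold [LIFO — newest first]: 330 @ $21 + 336 @ $16 + 164 @ $20 + 159 @ $17 = $18,289
Total COGS = $1,780 + $18,289 = $20,069
Ending inventory: 350 @ $15 + 131 @ $14 + 197 @ $17 = $10,433

COGS = $20,069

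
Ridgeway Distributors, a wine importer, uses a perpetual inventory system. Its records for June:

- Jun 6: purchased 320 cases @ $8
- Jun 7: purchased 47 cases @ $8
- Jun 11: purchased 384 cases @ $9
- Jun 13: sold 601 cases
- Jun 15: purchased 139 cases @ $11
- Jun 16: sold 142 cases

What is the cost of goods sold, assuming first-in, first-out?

COGS = $6,320

Jun 13, 601 sold [FIFO — oldest first]: 320 @ $8 + 47 @ $8 + 234 @ $9 = $5,042
Jun 16, 142 sold [FIFO — oldest first]: 142 @ $9 = $1,278
Total COGS = $5,042 + $1,278 = $6,320
Ending inventory: 8 @ $9 + 139 @ $11 = $1,601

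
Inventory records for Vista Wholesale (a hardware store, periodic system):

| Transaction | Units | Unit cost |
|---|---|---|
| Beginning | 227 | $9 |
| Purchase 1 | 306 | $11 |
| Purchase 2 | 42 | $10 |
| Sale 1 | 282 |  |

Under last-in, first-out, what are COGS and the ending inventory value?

Sale 1 (282) [LIFO — newest first]: 42 @ $10 + 240 @ $11 = $3,060
Ending inventory: 227 @ $9 + 66 @ $11 = $2,769

COGS = $3,060; ending inventory = $2,769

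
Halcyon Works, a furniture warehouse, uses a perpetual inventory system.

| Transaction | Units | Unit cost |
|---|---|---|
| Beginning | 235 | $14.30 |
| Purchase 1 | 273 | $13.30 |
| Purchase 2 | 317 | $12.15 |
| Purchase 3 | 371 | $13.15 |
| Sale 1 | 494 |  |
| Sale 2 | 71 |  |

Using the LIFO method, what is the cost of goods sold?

Sale 1 (494) [LIFO — newest first]: 371 @ $13.15 + 123 @ $12.15 = $6,373.10
Sale 2 (71) [LIFO — newest first]: 71 @ $12.15 = $862.65
Total COGS = $6,373.10 + $862.65 = $7,235.75
Ending inventory: 235 @ $14.30 + 273 @ $13.30 + 123 @ $12.15 = $8,485.85

COGS = $7,235.75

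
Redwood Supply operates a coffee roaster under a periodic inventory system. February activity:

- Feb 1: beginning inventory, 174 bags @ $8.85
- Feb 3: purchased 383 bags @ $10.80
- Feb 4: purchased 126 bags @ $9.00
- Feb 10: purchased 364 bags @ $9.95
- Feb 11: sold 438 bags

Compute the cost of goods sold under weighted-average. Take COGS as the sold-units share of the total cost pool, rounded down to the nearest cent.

COGS = $4,364.14

Feb 11, sell 438: 438/1047 × $10,432.10 → $4,364.14
Ending inventory (cost pool remaining) = $6,067.96
Check: goods available $10,432.10 = COGS $4,364.14 + ending $6,067.96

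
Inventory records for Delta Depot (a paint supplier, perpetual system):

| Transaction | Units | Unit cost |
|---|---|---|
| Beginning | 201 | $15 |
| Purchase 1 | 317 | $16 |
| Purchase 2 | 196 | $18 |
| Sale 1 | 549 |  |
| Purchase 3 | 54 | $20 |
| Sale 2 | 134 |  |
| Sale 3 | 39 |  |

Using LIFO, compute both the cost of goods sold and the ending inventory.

COGS = $12,005; ending inventory = $690

Sale 1 (549) [LIFO — newest first]: 196 @ $18 + 317 @ $16 + 36 @ $15 = $9,140
Sale 2 (134) [LIFO — newest first]: 54 @ $20 + 80 @ $15 = $2,280
Sale 3 (39) [LIFO — newest first]: 39 @ $15 = $585
Total COGS = $9,140 + $2,280 + $585 = $12,005
Ending inventory: 46 @ $15 = $690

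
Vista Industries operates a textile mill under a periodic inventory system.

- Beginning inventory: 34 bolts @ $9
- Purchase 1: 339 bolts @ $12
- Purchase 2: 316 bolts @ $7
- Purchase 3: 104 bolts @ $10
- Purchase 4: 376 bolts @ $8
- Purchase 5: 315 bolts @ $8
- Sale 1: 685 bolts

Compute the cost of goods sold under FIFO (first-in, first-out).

Sale 1 (685) [FIFO — oldest first]: 34 @ $9 + 339 @ $12 + 312 @ $7 = $6,558
Ending inventory: 4 @ $7 + 104 @ $10 + 376 @ $8 + 315 @ $8 = $6,596

COGS = $6,558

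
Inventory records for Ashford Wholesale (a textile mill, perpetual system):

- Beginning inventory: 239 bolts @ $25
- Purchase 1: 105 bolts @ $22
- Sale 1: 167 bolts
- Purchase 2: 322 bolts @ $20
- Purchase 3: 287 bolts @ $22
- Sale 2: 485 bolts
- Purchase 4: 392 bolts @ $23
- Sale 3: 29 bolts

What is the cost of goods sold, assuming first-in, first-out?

COGS = $15,055

Sale 1 (167) [FIFO — oldest first]: 167 @ $25 = $4,175
Sale 2 (485) [FIFO — oldest first]: 72 @ $25 + 105 @ $22 + 308 @ $20 = $10,270
Sale 3 (29) [FIFO — oldest first]: 14 @ $20 + 15 @ $22 = $610
Total COGS = $4,175 + $10,270 + $610 = $15,055
Ending inventory: 272 @ $22 + 392 @ $23 = $15,000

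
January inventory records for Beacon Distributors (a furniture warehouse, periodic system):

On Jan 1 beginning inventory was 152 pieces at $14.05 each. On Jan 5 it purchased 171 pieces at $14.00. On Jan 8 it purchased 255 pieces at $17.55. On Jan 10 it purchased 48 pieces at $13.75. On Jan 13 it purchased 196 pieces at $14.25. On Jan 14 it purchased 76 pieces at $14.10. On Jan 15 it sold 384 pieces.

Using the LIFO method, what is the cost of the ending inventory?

Jan 15, 384 sold [LIFO — newest first]: 76 @ $14.10 + 196 @ $14.25 + 48 @ $13.75 + 64 @ $17.55 = $5,647.80
Ending inventory: 152 @ $14.05 + 171 @ $14.00 + 191 @ $17.55 = $7,881.65

Ending inventory = $7,881.65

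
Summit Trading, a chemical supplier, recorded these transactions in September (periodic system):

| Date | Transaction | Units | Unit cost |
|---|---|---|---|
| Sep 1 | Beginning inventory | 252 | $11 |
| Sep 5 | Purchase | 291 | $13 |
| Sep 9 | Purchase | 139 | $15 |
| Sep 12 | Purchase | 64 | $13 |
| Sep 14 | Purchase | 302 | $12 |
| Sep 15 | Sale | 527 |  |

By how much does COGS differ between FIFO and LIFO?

$480

FIFO COGS: 252 @ $11 + 275 @ $13 = $6,347
LIFO COGS: 302 @ $12 + 64 @ $13 + 139 @ $15 + 22 @ $13 = $6,827
Difference = |$6,347 − $6,827| = $480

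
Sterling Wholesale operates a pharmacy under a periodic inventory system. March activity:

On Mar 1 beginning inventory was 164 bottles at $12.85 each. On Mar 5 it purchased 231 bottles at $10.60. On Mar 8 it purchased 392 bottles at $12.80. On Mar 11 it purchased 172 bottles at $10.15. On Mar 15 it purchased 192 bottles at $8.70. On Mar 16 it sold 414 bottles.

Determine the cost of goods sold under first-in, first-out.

COGS = $4,799.20

Mar 16, 414 sold [FIFO — oldest first]: 164 @ $12.85 + 231 @ $10.60 + 19 @ $12.80 = $4,799.20
Ending inventory: 373 @ $12.80 + 172 @ $10.15 + 192 @ $8.70 = $8,190.60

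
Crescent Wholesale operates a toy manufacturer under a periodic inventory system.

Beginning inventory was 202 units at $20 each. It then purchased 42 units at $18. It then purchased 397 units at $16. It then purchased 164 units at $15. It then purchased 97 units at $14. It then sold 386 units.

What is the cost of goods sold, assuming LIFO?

Sale 1 (386) [LIFO — newest first]: 97 @ $14 + 164 @ $15 + 125 @ $16 = $5,818
Ending inventory: 202 @ $20 + 42 @ $18 + 272 @ $16 = $9,148
Check: goods available $14,966 = COGS $5,818 + ending $9,148

COGS = $5,818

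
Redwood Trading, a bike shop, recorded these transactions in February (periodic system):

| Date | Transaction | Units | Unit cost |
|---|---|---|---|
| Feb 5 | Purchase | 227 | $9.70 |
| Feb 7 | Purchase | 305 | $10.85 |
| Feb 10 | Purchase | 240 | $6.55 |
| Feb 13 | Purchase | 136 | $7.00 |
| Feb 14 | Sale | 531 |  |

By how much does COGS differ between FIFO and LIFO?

$1,294.55

FIFO COGS: 227 @ $9.70 + 304 @ $10.85 = $5,500.30
LIFO COGS: 136 @ $7.00 + 240 @ $6.55 + 155 @ $10.85 = $4,205.75
Difference = |$5,500.30 − $4,205.75| = $1,294.55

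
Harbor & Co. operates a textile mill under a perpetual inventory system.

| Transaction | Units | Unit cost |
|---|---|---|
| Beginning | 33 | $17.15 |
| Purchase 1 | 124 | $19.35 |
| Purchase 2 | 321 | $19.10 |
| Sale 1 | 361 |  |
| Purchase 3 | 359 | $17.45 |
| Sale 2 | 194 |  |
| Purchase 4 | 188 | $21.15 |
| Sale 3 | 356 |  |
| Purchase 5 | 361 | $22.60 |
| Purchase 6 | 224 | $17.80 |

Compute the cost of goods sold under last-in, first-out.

Sale 1 (361) [LIFO — newest first]: 321 @ $19.10 + 40 @ $19.35 = $6,905.10
Sale 2 (194) [LIFO — newest first]: 194 @ $17.45 = $3,385.30
Sale 3 (356) [LIFO — newest first]: 188 @ $21.15 + 165 @ $17.45 + 3 @ $19.35 = $6,913.50
Total COGS = $6,905.10 + $3,385.30 + $6,913.50 = $17,203.90
Ending inventory: 33 @ $17.15 + 81 @ $19.35 + 361 @ $22.60 + 224 @ $17.80 = $14,279.10

COGS = $17,203.90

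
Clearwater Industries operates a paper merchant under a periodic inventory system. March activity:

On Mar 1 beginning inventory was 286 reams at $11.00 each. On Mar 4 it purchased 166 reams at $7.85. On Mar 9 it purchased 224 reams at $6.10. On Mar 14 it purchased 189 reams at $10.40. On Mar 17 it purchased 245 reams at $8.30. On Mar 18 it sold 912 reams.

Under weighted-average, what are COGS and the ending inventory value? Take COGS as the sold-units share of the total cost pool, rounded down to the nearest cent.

Mar 18, sell 912: 912/1110 × $9,814.60 → $8,063.88
Ending inventory (cost pool remaining) = $1,750.72

COGS = $8,063.88; ending inventory = $1,750.72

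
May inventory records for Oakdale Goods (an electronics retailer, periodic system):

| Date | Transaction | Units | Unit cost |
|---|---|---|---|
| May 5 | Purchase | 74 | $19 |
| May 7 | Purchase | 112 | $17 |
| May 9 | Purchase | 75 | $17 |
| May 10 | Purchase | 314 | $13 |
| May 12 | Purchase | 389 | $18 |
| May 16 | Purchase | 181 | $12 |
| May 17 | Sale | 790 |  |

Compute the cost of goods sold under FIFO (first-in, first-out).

May 17, 790 sold [FIFO — oldest first]: 74 @ $19 + 112 @ $17 + 75 @ $17 + 314 @ $13 + 215 @ $18 = $12,537
Ending inventory: 174 @ $18 + 181 @ $12 = $5,304
Check: goods available $17,841 = COGS $12,537 + ending $5,304

COGS = $12,537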